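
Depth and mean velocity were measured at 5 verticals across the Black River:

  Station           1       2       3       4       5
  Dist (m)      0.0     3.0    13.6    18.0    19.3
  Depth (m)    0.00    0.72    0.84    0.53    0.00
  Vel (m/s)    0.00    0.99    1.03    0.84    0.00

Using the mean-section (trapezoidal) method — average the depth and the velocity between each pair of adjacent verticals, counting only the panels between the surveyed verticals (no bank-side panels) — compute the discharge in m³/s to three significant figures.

11.8 m³/s

Panel 1-2: Δb = 3 m, d̄ = (0.00+0.72)/2 = 0.36, v̄ = (0.00+0.99)/2 = 0.495 → q = 3×0.36×0.495 = 0.5346 m³/s
Panel 2-3: Δb = 10.6 m, d̄ = (0.72+0.84)/2 = 0.78, v̄ = (0.99+1.03)/2 = 1.01 → q = 10.6×0.78×1.01 = 8.351 m³/s
Panel 3-4: Δb = 4.4 m, d̄ = (0.84+0.53)/2 = 0.685, v̄ = (1.03+0.84)/2 = 0.935 → q = 4.4×0.685×0.935 = 2.818 m³/s
Panel 4-5: Δb = 1.3 m, d̄ = (0.53+0.00)/2 = 0.265, v̄ = (0.84+0.00)/2 = 0.42 → q = 1.3×0.265×0.42 = 0.1447 m³/s
Q = Σ q = 11.85 m³/s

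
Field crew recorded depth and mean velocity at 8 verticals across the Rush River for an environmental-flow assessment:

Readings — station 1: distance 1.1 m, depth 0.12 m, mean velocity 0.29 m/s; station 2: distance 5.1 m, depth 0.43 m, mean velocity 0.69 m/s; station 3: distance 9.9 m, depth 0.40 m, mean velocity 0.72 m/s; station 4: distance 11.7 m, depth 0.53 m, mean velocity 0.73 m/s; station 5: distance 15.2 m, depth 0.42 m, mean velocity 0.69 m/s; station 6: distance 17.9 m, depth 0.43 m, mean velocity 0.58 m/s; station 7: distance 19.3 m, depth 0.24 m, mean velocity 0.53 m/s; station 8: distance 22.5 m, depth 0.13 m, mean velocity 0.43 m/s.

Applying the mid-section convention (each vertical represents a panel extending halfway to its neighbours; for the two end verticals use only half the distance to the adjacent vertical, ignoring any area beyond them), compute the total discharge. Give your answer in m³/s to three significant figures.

w_1 = (5.1 − 1.1)/2 = 2 m; q_1 = 0.29 × 0.12 × 2 = 0.06960 m³/s
w_2 = (9.9 − 1.1)/2 = 4.4 m; q_2 = 0.69 × 0.43 × 4.4 = 1.305 m³/s
w_3 = (11.7 − 5.1)/2 = 3.3 m; q_3 = 0.72 × 0.40 × 3.3 = 0.9504 m³/s
w_4 = (15.2 − 9.9)/2 = 2.65 m; q_4 = 0.73 × 0.53 × 2.65 = 1.025 m³/s
w_5 = (17.9 − 11.7)/2 = 3.1 m; q_5 = 0.69 × 0.42 × 3.1 = 0.8984 m³/s
w_6 = (19.3 − 15.2)/2 = 2.05 m; q_6 = 0.58 × 0.43 × 2.05 = 0.5113 m³/s
w_7 = (22.5 − 17.9)/2 = 2.3 m; q_7 = 0.53 × 0.24 × 2.3 = 0.2926 m³/s
w_8 = (22.5 − 19.3)/2 = 1.6 m; q_8 = 0.43 × 0.13 × 1.6 = 0.08944 m³/s
Q = Σ qᵢ = 5.142 m³/s

5.14 m³/s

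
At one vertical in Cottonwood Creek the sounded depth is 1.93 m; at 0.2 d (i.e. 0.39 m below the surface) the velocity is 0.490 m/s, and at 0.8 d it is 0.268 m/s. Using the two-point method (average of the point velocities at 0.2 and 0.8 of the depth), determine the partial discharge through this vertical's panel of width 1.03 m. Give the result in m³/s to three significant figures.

0.753 m³/s

v̄ = (0.490 + 0.268) / 2 = 0.3790 m/s
q = v̄ × d × w = 0.3790 × 1.93 × 1.03 = 0.7534 m³/s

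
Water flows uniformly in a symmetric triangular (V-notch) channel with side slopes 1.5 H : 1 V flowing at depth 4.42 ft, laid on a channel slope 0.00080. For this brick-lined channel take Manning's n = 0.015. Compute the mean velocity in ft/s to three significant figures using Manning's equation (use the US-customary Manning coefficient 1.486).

4.21 ft/s

A = z·y² = 1.5×4.42² = 29.30 ft²
P = 2y√(1+z²) = 2×4.42×√(1+1.5²) = 15.94 ft
R = A/P = 29.30/15.94 = 1.839 ft
Q = (1.486/n)·A·R^(2/3)·S^(1/2) = (1.486/0.015) × 29.30 × 1.839^(2/3) × 0.00080^(1/2) = 123.2 ft³/s
V = Q/A = 123.2/29.30 = 4.206 ft/s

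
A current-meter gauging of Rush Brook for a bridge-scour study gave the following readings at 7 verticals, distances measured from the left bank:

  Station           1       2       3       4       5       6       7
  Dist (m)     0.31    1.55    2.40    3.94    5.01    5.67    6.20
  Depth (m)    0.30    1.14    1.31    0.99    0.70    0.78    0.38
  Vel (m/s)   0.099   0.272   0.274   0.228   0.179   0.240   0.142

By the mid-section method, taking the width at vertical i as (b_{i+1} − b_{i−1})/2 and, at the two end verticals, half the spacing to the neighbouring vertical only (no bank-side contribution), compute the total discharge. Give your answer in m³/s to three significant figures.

1.30 m³/s

w_1 = (1.55 − 0.31)/2 = 0.62 m; q_1 = 0.099 × 0.30 × 0.62 = 0.01841 m³/s
w_2 = (2.40 − 0.31)/2 = 1.045 m; q_2 = 0.272 × 1.14 × 1.045 = 0.3240 m³/s
w_3 = (3.94 − 1.55)/2 = 1.195 m; q_3 = 0.274 × 1.31 × 1.195 = 0.4289 m³/s
w_4 = (5.01 − 2.40)/2 = 1.305 m; q_4 = 0.228 × 0.99 × 1.305 = 0.2946 m³/s
w_5 = (5.67 − 3.94)/2 = 0.865 m; q_5 = 0.179 × 0.70 × 0.865 = 0.1084 m³/s
w_6 = (6.20 − 5.01)/2 = 0.595 m; q_6 = 0.240 × 0.78 × 0.595 = 0.1114 m³/s
w_7 = (6.20 − 5.67)/2 = 0.265 m; q_7 = 0.142 × 0.38 × 0.265 = 0.01430 m³/s
Q = Σ qᵢ = 1.300 m³/s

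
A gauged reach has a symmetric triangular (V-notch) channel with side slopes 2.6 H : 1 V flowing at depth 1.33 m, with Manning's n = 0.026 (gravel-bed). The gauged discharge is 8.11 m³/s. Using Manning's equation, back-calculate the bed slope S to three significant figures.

A = z·y² = 2.6×1.33² = 4.599 m²
P = 2y√(1+z²) = 2×1.33×√(1+2.6²) = 7.410 m
R = A/P = 4.599/7.410 = 0.6207 m
S = (Q·n / (1·A·R^(2/3)))² = (8.11×0.026 / (1×4.599×0.7276))² = 0.003970

0.00397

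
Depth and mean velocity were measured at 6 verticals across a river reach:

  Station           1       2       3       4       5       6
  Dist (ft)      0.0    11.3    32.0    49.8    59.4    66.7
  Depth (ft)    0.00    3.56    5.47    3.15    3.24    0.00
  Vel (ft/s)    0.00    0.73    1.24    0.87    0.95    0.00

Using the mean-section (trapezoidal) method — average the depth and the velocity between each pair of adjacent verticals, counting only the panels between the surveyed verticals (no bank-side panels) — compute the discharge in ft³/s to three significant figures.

214 ft³/s

Panel 1-2: Δb = 11.3 ft, d̄ = (0.00+3.56)/2 = 1.78, v̄ = (0.00+0.73)/2 = 0.365 → q = 11.3×1.78×0.365 = 7.342 ft³/s
Panel 2-3: Δb = 20.7 ft, d̄ = (3.56+5.47)/2 = 4.515, v̄ = (0.73+1.24)/2 = 0.985 → q = 20.7×4.515×0.985 = 92.06 ft³/s
Panel 3-4: Δb = 17.8 ft, d̄ = (5.47+3.15)/2 = 4.31, v̄ = (1.24+0.87)/2 = 1.055 → q = 17.8×4.31×1.055 = 80.94 ft³/s
Panel 4-5: Δb = 9.6 ft, d̄ = (3.15+3.24)/2 = 3.195, v̄ = (0.87+0.95)/2 = 0.91 → q = 9.6×3.195×0.91 = 27.91 ft³/s
Panel 5-6: Δb = 7.3 ft, d̄ = (3.24+0.00)/2 = 1.62, v̄ = (0.95+0.00)/2 = 0.475 → q = 7.3×1.62×0.475 = 5.617 ft³/s
Q = Σ q = 213.9 ft³/s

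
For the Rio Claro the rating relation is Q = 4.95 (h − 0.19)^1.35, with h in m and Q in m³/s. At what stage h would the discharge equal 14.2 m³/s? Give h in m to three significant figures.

h − h₀ = (Q/C)^(1/b) = (14.2/4.95)^(1/1.35) = 2.183 m
h = 0.19 + 2.183 = 2.373 m

2.37 m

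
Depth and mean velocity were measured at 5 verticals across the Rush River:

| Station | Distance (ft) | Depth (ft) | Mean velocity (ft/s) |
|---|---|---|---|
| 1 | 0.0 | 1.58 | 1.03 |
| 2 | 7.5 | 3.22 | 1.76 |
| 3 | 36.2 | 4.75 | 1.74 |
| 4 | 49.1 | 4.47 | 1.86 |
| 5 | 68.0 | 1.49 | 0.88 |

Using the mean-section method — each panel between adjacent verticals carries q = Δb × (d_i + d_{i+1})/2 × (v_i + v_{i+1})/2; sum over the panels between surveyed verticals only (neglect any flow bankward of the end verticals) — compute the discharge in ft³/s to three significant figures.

Panel 1-2: Δb = 7.5 ft, d̄ = (1.58+3.22)/2 = 2.4, v̄ = (1.03+1.76)/2 = 1.395 → q = 7.5×2.4×1.395 = 25.11 ft³/s
Panel 2-3: Δb = 28.7 ft, d̄ = (3.22+4.75)/2 = 3.985, v̄ = (1.76+1.74)/2 = 1.75 → q = 28.7×3.985×1.75 = 200.1 ft³/s
Panel 3-4: Δb = 12.9 ft, d̄ = (4.75+4.47)/2 = 4.61, v̄ = (1.74+1.86)/2 = 1.8 → q = 12.9×4.61×1.8 = 107.0 ft³/s
Panel 4-5: Δb = 18.9 ft, d̄ = (4.47+1.49)/2 = 2.98, v̄ = (1.86+0.88)/2 = 1.37 → q = 18.9×2.98×1.37 = 77.16 ft³/s
Q = Σ q = 409.5 ft³/s

409 ft³/s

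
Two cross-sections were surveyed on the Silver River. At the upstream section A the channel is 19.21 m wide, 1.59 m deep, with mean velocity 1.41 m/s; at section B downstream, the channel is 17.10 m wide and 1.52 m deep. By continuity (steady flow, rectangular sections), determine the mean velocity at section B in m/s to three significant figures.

1.66 m/s

Q = A₁V₁ = (19.21×1.59) × 1.41 = 43.07 m³/s
A₂ = 17.10 × 1.52 = 25.99 m²
V₂ = Q/A₂ = 43.07/25.99 = 1.657 m/s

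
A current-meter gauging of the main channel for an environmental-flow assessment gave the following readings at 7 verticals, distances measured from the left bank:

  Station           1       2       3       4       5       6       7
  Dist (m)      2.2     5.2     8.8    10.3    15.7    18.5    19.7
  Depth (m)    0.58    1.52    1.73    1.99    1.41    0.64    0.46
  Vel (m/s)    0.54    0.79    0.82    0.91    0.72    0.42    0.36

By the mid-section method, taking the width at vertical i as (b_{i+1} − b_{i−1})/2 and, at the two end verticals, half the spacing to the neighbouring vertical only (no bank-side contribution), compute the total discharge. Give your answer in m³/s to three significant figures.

19.1 m³/s

w_1 = (5.2 − 2.2)/2 = 1.5 m; q_1 = 0.54 × 0.58 × 1.5 = 0.4698 m³/s
w_2 = (8.8 − 2.2)/2 = 3.3 m; q_2 = 0.79 × 1.52 × 3.3 = 3.963 m³/s
w_3 = (10.3 − 5.2)/2 = 2.55 m; q_3 = 0.82 × 1.73 × 2.55 = 3.617 m³/s
w_4 = (15.7 − 8.8)/2 = 3.45 m; q_4 = 0.91 × 1.99 × 3.45 = 6.248 m³/s
w_5 = (18.5 − 10.3)/2 = 4.1 m; q_5 = 0.72 × 1.41 × 4.1 = 4.162 m³/s
w_6 = (19.7 − 15.7)/2 = 2 m; q_6 = 0.42 × 0.64 × 2 = 0.5376 m³/s
w_7 = (19.7 − 18.5)/2 = 0.6 m; q_7 = 0.36 × 0.46 × 0.6 = 0.09936 m³/s
Q = Σ qᵢ = 19.10 m³/s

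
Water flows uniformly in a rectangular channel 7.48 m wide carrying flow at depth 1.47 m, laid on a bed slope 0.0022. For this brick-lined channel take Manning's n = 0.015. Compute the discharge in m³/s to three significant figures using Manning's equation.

A = b·y = 7.48 × 1.47 = 11.00 m²
P = b + 2y = 7.48 + 2×1.47 = 10.42 m
R = A/P = 11.00/10.42 = 1.055 m
Q = (1/n)·A·R^(2/3)·S^(1/2) = (1/0.015) × 11.00 × 1.055^(2/3) × 0.0022^(1/2) = 35.64 m³/s

35.6 m³/s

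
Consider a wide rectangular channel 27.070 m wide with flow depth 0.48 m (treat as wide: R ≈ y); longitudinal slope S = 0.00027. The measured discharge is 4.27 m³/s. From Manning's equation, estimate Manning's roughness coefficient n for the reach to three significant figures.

0.0307

A = b·y = 27.070 × 0.48 = 12.99 m²
Wide channel: R ≈ y = 0.48 m
n = (1/Q)·A·R^(2/3)·S^(1/2) = (1/4.27) × 12.99 × 0.6130 × 0.01643 = 0.03065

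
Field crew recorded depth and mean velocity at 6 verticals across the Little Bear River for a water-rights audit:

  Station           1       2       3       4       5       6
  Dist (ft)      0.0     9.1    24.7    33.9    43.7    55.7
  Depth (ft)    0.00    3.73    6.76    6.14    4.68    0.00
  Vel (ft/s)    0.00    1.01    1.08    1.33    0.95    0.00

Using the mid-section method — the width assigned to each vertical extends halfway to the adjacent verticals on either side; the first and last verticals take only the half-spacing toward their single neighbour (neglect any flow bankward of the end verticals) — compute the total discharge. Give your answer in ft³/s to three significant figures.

w_2 = (24.7 − 0.0)/2 = 12.35 ft; q_2 = 1.01 × 3.73 × 12.35 = 46.53 ft³/s
w_3 = (33.9 − 9.1)/2 = 12.4 ft; q_3 = 1.08 × 6.76 × 12.4 = 90.53 ft³/s
w_4 = (43.7 − 24.7)/2 = 9.5 ft; q_4 = 1.33 × 6.14 × 9.5 = 77.58 ft³/s
w_5 = (55.7 − 33.9)/2 = 10.9 ft; q_5 = 0.95 × 4.68 × 10.9 = 48.46 ft³/s
Stations 1, 6 contribute zero (depth or velocity is 0).
Q = Σ qᵢ = 263.1 ft³/s

263 ft³/s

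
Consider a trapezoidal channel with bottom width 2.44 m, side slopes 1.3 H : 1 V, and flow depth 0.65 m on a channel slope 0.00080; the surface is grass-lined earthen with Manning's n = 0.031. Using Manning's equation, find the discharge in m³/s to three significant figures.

A = (b + z·y)·y = (2.44 + 1.3×0.65)×0.65 = 2.135 m²
P = b + 2y√(1+z²) = 2.44 + 2×0.65×√(1+1.3²) = 4.572 m
R = A/P = 2.135/4.572 = 0.4670 m
Q = (1/n)·A·R^(2/3)·S^(1/2) = (1/0.031) × 2.135 × 0.4670^(2/3) × 0.00080^(1/2) = 1.173 m³/s

1.17 m³/s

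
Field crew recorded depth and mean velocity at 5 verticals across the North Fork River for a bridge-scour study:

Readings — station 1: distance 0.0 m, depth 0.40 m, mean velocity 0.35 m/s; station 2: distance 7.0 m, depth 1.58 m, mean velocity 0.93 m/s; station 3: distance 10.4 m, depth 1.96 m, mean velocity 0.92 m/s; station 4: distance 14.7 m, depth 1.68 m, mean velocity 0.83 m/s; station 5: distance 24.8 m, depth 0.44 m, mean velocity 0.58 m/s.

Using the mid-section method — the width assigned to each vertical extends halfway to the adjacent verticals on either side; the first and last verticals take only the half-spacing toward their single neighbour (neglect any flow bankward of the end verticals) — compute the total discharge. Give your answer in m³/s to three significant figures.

26.4 m³/s

w_1 = (7.0 − 0.0)/2 = 3.5 m; q_1 = 0.35 × 0.40 × 3.5 = 0.4900 m³/s
w_2 = (10.4 − 0.0)/2 = 5.2 m; q_2 = 0.93 × 1.58 × 5.2 = 7.641 m³/s
w_3 = (14.7 − 7.0)/2 = 3.85 m; q_3 = 0.92 × 1.96 × 3.85 = 6.942 m³/s
w_4 = (24.8 − 10.4)/2 = 7.2 m; q_4 = 0.83 × 1.68 × 7.2 = 10.04 m³/s
w_5 = (24.8 − 14.7)/2 = 5.05 m; q_5 = 0.58 × 0.44 × 5.05 = 1.289 m³/s
Q = Σ qᵢ = 26.40 m³/s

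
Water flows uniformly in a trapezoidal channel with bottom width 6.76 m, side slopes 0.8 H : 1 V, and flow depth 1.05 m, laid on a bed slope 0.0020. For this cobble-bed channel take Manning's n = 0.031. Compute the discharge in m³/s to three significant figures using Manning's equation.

A = (b + z·y)·y = (6.76 + 0.8×1.05)×1.05 = 7.980 m²
P = b + 2y√(1+z²) = 6.76 + 2×1.05×√(1+0.8²) = 9.449 m
R = A/P = 7.980/9.449 = 0.8445 m
Q = (1/n)·A·R^(2/3)·S^(1/2) = (1/0.031) × 7.980 × 0.8445^(2/3) × 0.0020^(1/2) = 10.29 m³/s

10.3 m³/s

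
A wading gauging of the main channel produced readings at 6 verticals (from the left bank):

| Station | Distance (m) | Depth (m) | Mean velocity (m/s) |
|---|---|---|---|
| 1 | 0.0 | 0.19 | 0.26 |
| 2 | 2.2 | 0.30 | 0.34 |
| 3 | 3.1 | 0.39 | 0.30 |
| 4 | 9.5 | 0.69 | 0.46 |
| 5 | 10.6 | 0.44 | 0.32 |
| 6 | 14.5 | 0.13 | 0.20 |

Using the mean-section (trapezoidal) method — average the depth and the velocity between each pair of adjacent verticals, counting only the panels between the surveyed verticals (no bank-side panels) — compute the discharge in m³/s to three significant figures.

2.11 m³/s

Panel 1-2: Δb = 2.2 m, d̄ = (0.19+0.30)/2 = 0.245, v̄ = (0.26+0.34)/2 = 0.3 → q = 2.2×0.245×0.3 = 0.1617 m³/s
Panel 2-3: Δb = 0.9 m, d̄ = (0.30+0.39)/2 = 0.345, v̄ = (0.34+0.30)/2 = 0.32 → q = 0.9×0.345×0.32 = 0.09936 m³/s
Panel 3-4: Δb = 6.4 m, d̄ = (0.39+0.69)/2 = 0.54, v̄ = (0.30+0.46)/2 = 0.38 → q = 6.4×0.54×0.38 = 1.313 m³/s
Panel 4-5: Δb = 1.1 m, d̄ = (0.69+0.44)/2 = 0.565, v̄ = (0.46+0.32)/2 = 0.39 → q = 1.1×0.565×0.39 = 0.2424 m³/s
Panel 5-6: Δb = 3.9 m, d̄ = (0.44+0.13)/2 = 0.285, v̄ = (0.32+0.20)/2 = 0.26 → q = 3.9×0.285×0.26 = 0.2890 m³/s
Q = Σ q = 2.106 m³/s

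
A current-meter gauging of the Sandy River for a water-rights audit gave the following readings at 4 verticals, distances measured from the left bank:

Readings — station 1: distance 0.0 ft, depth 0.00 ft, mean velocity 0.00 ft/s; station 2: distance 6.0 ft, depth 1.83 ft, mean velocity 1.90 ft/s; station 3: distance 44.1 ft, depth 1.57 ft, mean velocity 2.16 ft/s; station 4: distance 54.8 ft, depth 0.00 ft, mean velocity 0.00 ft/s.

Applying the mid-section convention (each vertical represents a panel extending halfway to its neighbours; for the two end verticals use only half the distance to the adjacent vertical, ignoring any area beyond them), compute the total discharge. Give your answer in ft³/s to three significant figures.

159 ft³/s

w_2 = (44.1 − 0.0)/2 = 22.05 ft; q_2 = 1.90 × 1.83 × 22.05 = 76.67 ft³/s
w_3 = (54.8 − 6.0)/2 = 24.4 ft; q_3 = 2.16 × 1.57 × 24.4 = 82.75 ft³/s
Stations 1, 4 contribute zero (depth or velocity is 0).
Q = Σ qᵢ = 159.4 ft³/s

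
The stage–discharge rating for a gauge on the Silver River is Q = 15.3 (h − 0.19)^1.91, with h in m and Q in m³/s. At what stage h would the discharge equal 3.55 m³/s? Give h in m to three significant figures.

0.655 m

h − h₀ = (Q/C)^(1/b) = (3.55/15.3)^(1/1.91) = 0.4654 m
h = 0.19 + 0.4654 = 0.6554 m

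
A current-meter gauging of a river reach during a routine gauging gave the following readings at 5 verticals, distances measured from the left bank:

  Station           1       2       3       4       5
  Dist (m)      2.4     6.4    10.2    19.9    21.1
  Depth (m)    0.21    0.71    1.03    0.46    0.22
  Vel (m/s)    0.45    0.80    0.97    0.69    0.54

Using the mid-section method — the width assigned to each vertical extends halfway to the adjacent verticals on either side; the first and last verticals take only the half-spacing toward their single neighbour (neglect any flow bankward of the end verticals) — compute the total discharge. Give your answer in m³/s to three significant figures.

10.9 m³/s

w_1 = (6.4 − 2.4)/2 = 2 m; q_1 = 0.45 × 0.21 × 2 = 0.1890 m³/s
w_2 = (10.2 − 2.4)/2 = 3.9 m; q_2 = 0.80 × 0.71 × 3.9 = 2.215 m³/s
w_3 = (19.9 − 6.4)/2 = 6.75 m; q_3 = 0.97 × 1.03 × 6.75 = 6.744 m³/s
w_4 = (21.1 − 10.2)/2 = 5.45 m; q_4 = 0.69 × 0.46 × 5.45 = 1.730 m³/s
w_5 = (21.1 − 19.9)/2 = 0.6 m; q_5 = 0.54 × 0.22 × 0.6 = 0.07128 m³/s
Q = Σ qᵢ = 10.95 m³/s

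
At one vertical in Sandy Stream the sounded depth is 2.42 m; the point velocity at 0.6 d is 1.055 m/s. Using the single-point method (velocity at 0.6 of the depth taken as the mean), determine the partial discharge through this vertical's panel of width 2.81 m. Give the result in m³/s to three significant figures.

7.17 m³/s

v̄ = v₀.₆ = 1.055 m/s
q = v̄ × d × w = 1.055 × 2.42 × 2.81 = 7.174 m³/s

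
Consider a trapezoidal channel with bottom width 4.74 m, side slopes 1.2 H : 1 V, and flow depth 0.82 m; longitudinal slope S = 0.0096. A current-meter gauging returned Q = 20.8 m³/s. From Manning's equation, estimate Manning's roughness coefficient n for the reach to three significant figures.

0.0165

A = (b + z·y)·y = (4.74 + 1.2×0.82)×0.82 = 4.694 m²
P = b + 2y√(1+z²) = 4.74 + 2×0.82×√(1+1.2²) = 7.302 m
R = A/P = 4.694/7.302 = 0.6428 m
n = (1/Q)·A·R^(2/3)·S^(1/2) = (1/20.8) × 4.694 × 0.7448 × 0.09798 = 0.01647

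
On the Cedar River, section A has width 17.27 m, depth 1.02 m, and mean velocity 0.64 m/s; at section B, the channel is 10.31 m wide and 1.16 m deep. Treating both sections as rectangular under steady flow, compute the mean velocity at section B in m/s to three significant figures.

Q = A₁V₁ = (17.27×1.02) × 0.64 = 11.27 m³/s
A₂ = 10.31 × 1.16 = 11.96 m²
V₂ = Q/A₂ = 11.27/11.96 = 0.9427 m/s

0.943 m/s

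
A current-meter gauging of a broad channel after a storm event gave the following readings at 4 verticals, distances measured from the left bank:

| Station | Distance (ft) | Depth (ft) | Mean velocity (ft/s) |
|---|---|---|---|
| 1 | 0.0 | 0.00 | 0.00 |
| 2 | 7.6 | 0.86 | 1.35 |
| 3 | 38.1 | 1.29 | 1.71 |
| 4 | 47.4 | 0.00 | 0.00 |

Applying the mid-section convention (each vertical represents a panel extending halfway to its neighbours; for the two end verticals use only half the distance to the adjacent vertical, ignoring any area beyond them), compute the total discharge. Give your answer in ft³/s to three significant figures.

w_2 = (38.1 − 0.0)/2 = 19.05 ft; q_2 = 1.35 × 0.86 × 19.05 = 22.12 ft³/s
w_3 = (47.4 − 7.6)/2 = 19.9 ft; q_3 = 1.71 × 1.29 × 19.9 = 43.90 ft³/s
Stations 1, 4 contribute zero (depth or velocity is 0).
Q = Σ qᵢ = 66.01 ft³/s

66.0 ft³/s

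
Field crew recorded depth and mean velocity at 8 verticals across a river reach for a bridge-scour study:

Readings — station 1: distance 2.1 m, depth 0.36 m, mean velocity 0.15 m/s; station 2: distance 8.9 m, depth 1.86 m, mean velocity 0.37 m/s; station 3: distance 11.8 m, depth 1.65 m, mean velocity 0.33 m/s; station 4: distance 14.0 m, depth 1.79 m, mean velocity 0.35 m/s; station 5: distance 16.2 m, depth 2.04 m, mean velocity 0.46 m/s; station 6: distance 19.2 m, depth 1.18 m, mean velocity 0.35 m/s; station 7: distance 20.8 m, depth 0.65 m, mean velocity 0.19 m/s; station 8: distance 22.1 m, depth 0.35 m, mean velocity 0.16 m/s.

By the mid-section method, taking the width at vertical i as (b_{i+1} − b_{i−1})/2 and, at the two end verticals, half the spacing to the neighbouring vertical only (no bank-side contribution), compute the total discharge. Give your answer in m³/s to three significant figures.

9.89 m³/s

w_1 = (8.9 − 2.1)/2 = 3.4 m; q_1 = 0.15 × 0.36 × 3.4 = 0.1836 m³/s
w_2 = (11.8 − 2.1)/2 = 4.85 m; q_2 = 0.37 × 1.86 × 4.85 = 3.338 m³/s
w_3 = (14.0 − 8.9)/2 = 2.55 m; q_3 = 0.33 × 1.65 × 2.55 = 1.388 m³/s
w_4 = (16.2 − 11.8)/2 = 2.2 m; q_4 = 0.35 × 1.79 × 2.2 = 1.378 m³/s
w_5 = (19.2 − 14.0)/2 = 2.6 m; q_5 = 0.46 × 2.04 × 2.6 = 2.440 m³/s
w_6 = (20.8 − 16.2)/2 = 2.3 m; q_6 = 0.35 × 1.18 × 2.3 = 0.9499 m³/s
w_7 = (22.1 − 19.2)/2 = 1.45 m; q_7 = 0.19 × 0.65 × 1.45 = 0.1791 m³/s
w_8 = (22.1 − 20.8)/2 = 0.65 m; q_8 = 0.16 × 0.35 × 0.65 = 0.03640 m³/s
Q = Σ qᵢ = 9.893 m³/s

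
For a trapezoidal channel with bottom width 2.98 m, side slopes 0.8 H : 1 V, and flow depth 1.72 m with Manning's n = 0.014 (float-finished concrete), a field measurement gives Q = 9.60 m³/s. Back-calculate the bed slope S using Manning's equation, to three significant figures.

A = (b + z·y)·y = (2.98 + 0.8×1.72)×1.72 = 7.492 m²
P = b + 2y√(1+z²) = 2.98 + 2×1.72×√(1+0.8²) = 7.385 m
R = A/P = 7.492/7.385 = 1.014 m
S = (Q·n / (1·A·R^(2/3)))² = (9.60×0.014 / (1×7.492×1.010))² = 0.0003157

0.000316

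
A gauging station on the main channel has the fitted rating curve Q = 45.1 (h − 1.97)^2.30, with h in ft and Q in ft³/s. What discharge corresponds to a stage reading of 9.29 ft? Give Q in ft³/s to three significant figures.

4390 ft³/s

Q = 45.1 × (9.29 − 1.97)^2.30 = 45.1 × 7.32^2.30 = 4391 ft³/s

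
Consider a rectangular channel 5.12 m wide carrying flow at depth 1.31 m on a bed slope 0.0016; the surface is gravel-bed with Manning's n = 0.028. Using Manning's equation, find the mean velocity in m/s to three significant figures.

A = b·y = 5.12 × 1.31 = 6.707 m²
P = b + 2y = 5.12 + 2×1.31 = 7.740 m
R = A/P = 6.707/7.740 = 0.8666 m
Q = (1/n)·A·R^(2/3)·S^(1/2) = (1/0.028) × 6.707 × 0.8666^(2/3) × 0.0016^(1/2) = 8.709 m³/s
V = Q/A = 8.709/6.707 = 1.298 m/s

1.30 m/s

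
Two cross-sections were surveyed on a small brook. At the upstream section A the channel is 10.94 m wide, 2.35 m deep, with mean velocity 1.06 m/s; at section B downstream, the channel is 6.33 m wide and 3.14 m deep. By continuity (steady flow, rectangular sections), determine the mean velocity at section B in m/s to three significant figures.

Q = A₁V₁ = (10.94×2.35) × 1.06 = 27.25 m³/s
A₂ = 6.33 × 3.14 = 19.88 m²
V₂ = Q/A₂ = 27.25/19.88 = 1.371 m/s

1.37 m/s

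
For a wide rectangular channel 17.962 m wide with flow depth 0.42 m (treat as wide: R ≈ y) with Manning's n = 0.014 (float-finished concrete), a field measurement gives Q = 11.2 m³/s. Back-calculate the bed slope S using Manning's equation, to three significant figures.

A = b·y = 17.962 × 0.42 = 7.544 m²
Wide channel: R ≈ y = 0.42 m
S = (Q·n / (1·A·R^(2/3)))² = (11.2×0.014 / (1×7.544×0.5608))² = 0.001373

0.00137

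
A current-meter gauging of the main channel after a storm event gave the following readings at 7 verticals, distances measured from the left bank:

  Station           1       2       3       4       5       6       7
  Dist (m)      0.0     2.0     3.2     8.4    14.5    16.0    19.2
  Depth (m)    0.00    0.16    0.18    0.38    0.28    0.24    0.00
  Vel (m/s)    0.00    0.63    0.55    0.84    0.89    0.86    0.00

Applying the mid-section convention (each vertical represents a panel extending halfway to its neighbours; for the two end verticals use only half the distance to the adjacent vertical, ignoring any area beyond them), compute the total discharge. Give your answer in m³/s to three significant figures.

w_2 = (3.2 − 0.0)/2 = 1.6 m; q_2 = 0.63 × 0.16 × 1.6 = 0.1613 m³/s
w_3 = (8.4 − 2.0)/2 = 3.2 m; q_3 = 0.55 × 0.18 × 3.2 = 0.3168 m³/s
w_4 = (14.5 − 3.2)/2 = 5.65 m; q_4 = 0.84 × 0.38 × 5.65 = 1.803 m³/s
w_5 = (16.0 − 8.4)/2 = 3.8 m; q_5 = 0.89 × 0.28 × 3.8 = 0.9470 m³/s
w_6 = (19.2 − 14.5)/2 = 2.35 m; q_6 = 0.86 × 0.24 × 2.35 = 0.4850 m³/s
Stations 1, 7 contribute zero (depth or velocity is 0).
Q = Σ qᵢ = 3.714 m³/s

3.71 m³/s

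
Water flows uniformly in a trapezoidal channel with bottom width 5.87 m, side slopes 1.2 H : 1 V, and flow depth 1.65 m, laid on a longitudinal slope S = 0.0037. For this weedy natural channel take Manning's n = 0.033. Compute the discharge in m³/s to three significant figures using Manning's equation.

26.6 m³/s

A = (b + z·y)·y = (5.87 + 1.2×1.65)×1.65 = 12.95 m²
P = b + 2y√(1+z²) = 5.87 + 2×1.65×√(1+1.2²) = 11.02 m
R = A/P = 12.95/11.02 = 1.175 m
Q = (1/n)·A·R^(2/3)·S^(1/2) = (1/0.033) × 12.95 × 1.175^(2/3) × 0.0037^(1/2) = 26.58 m³/s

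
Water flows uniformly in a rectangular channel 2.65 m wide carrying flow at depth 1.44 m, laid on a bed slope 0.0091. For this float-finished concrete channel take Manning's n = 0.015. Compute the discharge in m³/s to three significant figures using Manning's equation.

19.0 m³/s

A = b·y = 2.65 × 1.44 = 3.816 m²
P = b + 2y = 2.65 + 2×1.44 = 5.530 m
R = A/P = 3.816/5.530 = 0.6901 m
Q = (1/n)·A·R^(2/3)·S^(1/2) = (1/0.015) × 3.816 × 0.6901^(2/3) × 0.0091^(1/2) = 18.95 m³/s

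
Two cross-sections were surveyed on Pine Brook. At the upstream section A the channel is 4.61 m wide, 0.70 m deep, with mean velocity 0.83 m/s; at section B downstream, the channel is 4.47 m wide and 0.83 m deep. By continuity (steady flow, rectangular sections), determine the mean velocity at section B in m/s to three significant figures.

0.722 m/s

Q = A₁V₁ = (4.61×0.70) × 0.83 = 2.678 m³/s
A₂ = 4.47 × 0.83 = 3.710 m²
V₂ = Q/A₂ = 2.678/3.710 = 0.7219 m/s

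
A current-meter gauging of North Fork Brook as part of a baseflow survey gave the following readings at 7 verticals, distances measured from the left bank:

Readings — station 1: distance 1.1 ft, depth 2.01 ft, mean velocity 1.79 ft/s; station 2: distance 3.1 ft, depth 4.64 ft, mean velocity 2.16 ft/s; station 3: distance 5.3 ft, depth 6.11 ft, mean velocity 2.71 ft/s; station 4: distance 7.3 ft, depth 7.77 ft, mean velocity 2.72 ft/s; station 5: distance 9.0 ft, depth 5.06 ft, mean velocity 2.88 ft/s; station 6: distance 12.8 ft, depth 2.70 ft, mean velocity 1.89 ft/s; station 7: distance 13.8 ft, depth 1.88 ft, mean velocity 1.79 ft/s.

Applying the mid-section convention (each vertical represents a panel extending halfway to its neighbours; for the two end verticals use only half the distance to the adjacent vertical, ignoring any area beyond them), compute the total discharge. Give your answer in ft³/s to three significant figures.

w_1 = (3.1 − 1.1)/2 = 1 ft; q_1 = 1.79 × 2.01 × 1 = 3.598 ft³/s
w_2 = (5.3 − 1.1)/2 = 2.1 ft; q_2 = 2.16 × 4.64 × 2.1 = 21.05 ft³/s
w_3 = (7.3 − 3.1)/2 = 2.1 ft; q_3 = 2.71 × 6.11 × 2.1 = 34.77 ft³/s
w_4 = (9.0 − 5.3)/2 = 1.85 ft; q_4 = 2.72 × 7.77 × 1.85 = 39.10 ft³/s
w_5 = (12.8 − 7.3)/2 = 2.75 ft; q_5 = 2.88 × 5.06 × 2.75 = 40.08 ft³/s
w_6 = (13.8 − 9.0)/2 = 2.4 ft; q_6 = 1.89 × 2.70 × 2.4 = 12.25 ft³/s
w_7 = (13.8 − 12.8)/2 = 0.5 ft; q_7 = 1.79 × 1.88 × 0.5 = 1.683 ft³/s
Q = Σ qᵢ = 152.5 ft³/s

153 ft³/s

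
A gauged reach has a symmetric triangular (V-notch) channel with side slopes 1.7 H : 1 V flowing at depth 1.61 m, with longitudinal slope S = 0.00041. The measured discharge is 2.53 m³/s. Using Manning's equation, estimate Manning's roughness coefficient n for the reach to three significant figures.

0.0276

A = z·y² = 1.7×1.61² = 4.407 m²
P = 2y√(1+z²) = 2×1.61×√(1+1.7²) = 6.351 m
R = A/P = 4.407/6.351 = 0.6939 m
n = (1/Q)·A·R^(2/3)·S^(1/2) = (1/2.53) × 4.407 × 0.7838 × 0.02025 = 0.02764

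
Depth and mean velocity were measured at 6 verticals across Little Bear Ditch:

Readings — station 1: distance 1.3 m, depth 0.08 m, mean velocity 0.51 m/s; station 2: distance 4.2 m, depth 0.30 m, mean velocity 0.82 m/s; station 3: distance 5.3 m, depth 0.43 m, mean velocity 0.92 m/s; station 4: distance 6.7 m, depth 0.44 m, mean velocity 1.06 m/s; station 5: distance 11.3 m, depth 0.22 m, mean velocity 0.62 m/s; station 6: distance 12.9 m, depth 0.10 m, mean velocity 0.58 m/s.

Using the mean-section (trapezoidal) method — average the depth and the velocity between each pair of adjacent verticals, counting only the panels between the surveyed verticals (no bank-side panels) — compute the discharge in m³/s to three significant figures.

2.75 m³/s

Panel 1-2: Δb = 2.9 m, d̄ = (0.08+0.30)/2 = 0.19, v̄ = (0.51+0.82)/2 = 0.665 → q = 2.9×0.19×0.665 = 0.3664 m³/s
Panel 2-3: Δb = 1.1 m, d̄ = (0.30+0.43)/2 = 0.365, v̄ = (0.82+0.92)/2 = 0.87 → q = 1.1×0.365×0.87 = 0.3493 m³/s
Panel 3-4: Δb = 1.4 m, d̄ = (0.43+0.44)/2 = 0.435, v̄ = (0.92+1.06)/2 = 0.99 → q = 1.4×0.435×0.99 = 0.6029 m³/s
Panel 4-5: Δb = 4.6 m, d̄ = (0.44+0.22)/2 = 0.33, v̄ = (1.06+0.62)/2 = 0.84 → q = 4.6×0.33×0.84 = 1.275 m³/s
Panel 5-6: Δb = 1.6 m, d̄ = (0.22+0.10)/2 = 0.16, v̄ = (0.62+0.58)/2 = 0.6 → q = 1.6×0.16×0.6 = 0.1536 m³/s
Q = Σ q = 2.747 m³/s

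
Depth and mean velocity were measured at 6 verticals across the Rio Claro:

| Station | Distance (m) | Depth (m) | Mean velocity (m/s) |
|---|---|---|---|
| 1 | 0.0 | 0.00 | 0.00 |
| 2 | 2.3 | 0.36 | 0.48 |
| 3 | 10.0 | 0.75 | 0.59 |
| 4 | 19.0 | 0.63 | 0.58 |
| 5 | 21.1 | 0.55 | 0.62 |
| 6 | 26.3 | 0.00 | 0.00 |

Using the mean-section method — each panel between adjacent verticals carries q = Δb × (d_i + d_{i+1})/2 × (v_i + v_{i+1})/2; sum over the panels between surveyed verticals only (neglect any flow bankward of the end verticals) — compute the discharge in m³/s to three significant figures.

7.21 m³/s

Panel 1-2: Δb = 2.3 m, d̄ = (0.00+0.36)/2 = 0.18, v̄ = (0.00+0.48)/2 = 0.24 → q = 2.3×0.18×0.24 = 0.09936 m³/s
Panel 2-3: Δb = 7.7 m, d̄ = (0.36+0.75)/2 = 0.555, v̄ = (0.48+0.59)/2 = 0.535 → q = 7.7×0.555×0.535 = 2.286 m³/s
Panel 3-4: Δb = 9 m, d̄ = (0.75+0.63)/2 = 0.69, v̄ = (0.59+0.58)/2 = 0.585 → q = 9×0.69×0.585 = 3.633 m³/s
Panel 4-5: Δb = 2.1 m, d̄ = (0.63+0.55)/2 = 0.59, v̄ = (0.58+0.62)/2 = 0.6 → q = 2.1×0.59×0.6 = 0.7434 m³/s
Panel 5-6: Δb = 5.2 m, d̄ = (0.55+0.00)/2 = 0.275, v̄ = (0.62+0.00)/2 = 0.31 → q = 5.2×0.275×0.31 = 0.4433 m³/s
Q = Σ q = 7.205 m³/s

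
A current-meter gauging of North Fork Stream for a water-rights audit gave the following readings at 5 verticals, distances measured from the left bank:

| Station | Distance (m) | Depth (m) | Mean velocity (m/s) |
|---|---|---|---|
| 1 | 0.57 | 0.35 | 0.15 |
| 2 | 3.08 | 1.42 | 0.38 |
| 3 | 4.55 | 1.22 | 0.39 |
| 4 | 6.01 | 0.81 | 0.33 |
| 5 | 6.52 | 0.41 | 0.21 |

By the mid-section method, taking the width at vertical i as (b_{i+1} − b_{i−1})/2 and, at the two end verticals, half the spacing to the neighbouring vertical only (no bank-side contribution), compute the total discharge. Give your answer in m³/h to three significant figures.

7640 m³/h

w_1 = (3.08 − 0.57)/2 = 1.255 m; q_1 = 0.15 × 0.35 × 1.255 = 0.06589 m³/s
w_2 = (4.55 − 0.57)/2 = 1.99 m; q_2 = 0.38 × 1.42 × 1.99 = 1.074 m³/s
w_3 = (6.01 − 3.08)/2 = 1.465 m; q_3 = 0.39 × 1.22 × 1.465 = 0.6970 m³/s
w_4 = (6.52 − 4.55)/2 = 0.985 m; q_4 = 0.33 × 0.81 × 0.985 = 0.2633 m³/s
w_5 = (6.52 − 6.01)/2 = 0.255 m; q_5 = 0.21 × 0.41 × 0.255 = 0.02196 m³/s
Q = Σ qᵢ = 2.122 m³/s
= 2.122 × 3600 = 7639 m³/h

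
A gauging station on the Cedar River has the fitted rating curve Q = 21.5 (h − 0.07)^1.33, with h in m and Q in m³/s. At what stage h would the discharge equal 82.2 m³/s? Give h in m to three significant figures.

2.81 m

h − h₀ = (Q/C)^(1/b) = (82.2/21.5)^(1/1.33) = 2.741 m
h = 0.07 + 2.741 = 2.811 m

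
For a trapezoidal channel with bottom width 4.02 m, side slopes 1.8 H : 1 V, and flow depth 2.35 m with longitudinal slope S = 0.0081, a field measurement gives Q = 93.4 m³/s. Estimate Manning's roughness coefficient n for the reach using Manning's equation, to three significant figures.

0.0236

A = (b + z·y)·y = (4.02 + 1.8×2.35)×2.35 = 19.39 m²
P = b + 2y√(1+z²) = 4.02 + 2×2.35×√(1+1.8²) = 13.70 m
R = A/P = 19.39/13.70 = 1.415 m
n = (1/Q)·A·R^(2/3)·S^(1/2) = (1/93.4) × 19.39 × 1.261 × 0.09000 = 0.02355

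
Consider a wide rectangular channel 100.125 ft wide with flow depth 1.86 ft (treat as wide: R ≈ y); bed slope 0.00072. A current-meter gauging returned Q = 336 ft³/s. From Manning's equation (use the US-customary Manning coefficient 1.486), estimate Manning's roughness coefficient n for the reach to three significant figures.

A = b·y = 100.125 × 1.86 = 186.2 ft²
Wide channel: R ≈ y = 1.86 ft
n = (1.486/Q)·A·R^(2/3)·S^(1/2) = (1.486/336) × 186.2 × 1.512 × 0.02683 = 0.03343

0.0334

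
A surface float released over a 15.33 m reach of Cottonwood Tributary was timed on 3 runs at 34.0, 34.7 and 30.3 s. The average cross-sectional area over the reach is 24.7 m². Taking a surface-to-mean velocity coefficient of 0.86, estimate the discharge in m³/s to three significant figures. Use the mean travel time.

9.87 m³/s

t̄ = (34.0 + 34.7 + 30.3) / 3 = 33 s
v_surface = L / t̄ = 15.33 / 33 = 0.4645 m/s
v_mean = 0.86 × 0.4645 = 0.3995 m/s
Q = A × v_mean = 24.7 × 0.3995 = 9.868 m³/s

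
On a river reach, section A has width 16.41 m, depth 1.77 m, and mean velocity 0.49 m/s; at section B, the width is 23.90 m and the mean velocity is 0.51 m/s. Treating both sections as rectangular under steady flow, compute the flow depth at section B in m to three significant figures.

Q = A₁V₁ = (16.41×1.77) × 0.49 = 14.23 m³/s
d₂ = Q/(b₂ V₂) = 14.23/(23.90×0.51) = 1.168 m

1.17 m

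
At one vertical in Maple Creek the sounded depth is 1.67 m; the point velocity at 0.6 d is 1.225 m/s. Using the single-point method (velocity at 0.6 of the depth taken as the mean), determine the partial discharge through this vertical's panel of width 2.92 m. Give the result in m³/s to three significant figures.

v̄ = v₀.₆ = 1.225 m/s
q = v̄ × d × w = 1.225 × 1.67 × 2.92 = 5.974 m³/s

5.97 m³/s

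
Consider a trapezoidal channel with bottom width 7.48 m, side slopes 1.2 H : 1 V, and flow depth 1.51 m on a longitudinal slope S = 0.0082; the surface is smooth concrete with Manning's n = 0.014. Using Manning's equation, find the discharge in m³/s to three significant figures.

A = (b + z·y)·y = (7.48 + 1.2×1.51)×1.51 = 14.03 m²
P = b + 2y√(1+z²) = 7.48 + 2×1.51×√(1+1.2²) = 12.20 m
R = A/P = 14.03/12.20 = 1.150 m
Q = (1/n)·A·R^(2/3)·S^(1/2) = (1/0.014) × 14.03 × 1.150^(2/3) × 0.0082^(1/2) = 99.63 m³/s

99.6 m³/s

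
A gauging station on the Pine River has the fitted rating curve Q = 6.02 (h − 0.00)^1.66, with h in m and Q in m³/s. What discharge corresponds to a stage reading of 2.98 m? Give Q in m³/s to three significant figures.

36.9 m³/s

Q = 6.02 × (2.98 − 0.00)^1.66 = 6.02 × 2.98^1.66 = 36.88 m³/s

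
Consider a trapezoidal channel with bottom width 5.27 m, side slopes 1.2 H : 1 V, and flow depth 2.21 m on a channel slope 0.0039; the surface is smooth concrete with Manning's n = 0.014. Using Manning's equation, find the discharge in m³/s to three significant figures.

99.5 m³/s

A = (b + z·y)·y = (5.27 + 1.2×2.21)×2.21 = 17.51 m²
P = b + 2y√(1+z²) = 5.27 + 2×2.21×√(1+1.2²) = 12.17 m
R = A/P = 17.51/12.17 = 1.438 m
Q = (1/n)·A·R^(2/3)·S^(1/2) = (1/0.014) × 17.51 × 1.438^(2/3) × 0.0039^(1/2) = 99.50 m³/s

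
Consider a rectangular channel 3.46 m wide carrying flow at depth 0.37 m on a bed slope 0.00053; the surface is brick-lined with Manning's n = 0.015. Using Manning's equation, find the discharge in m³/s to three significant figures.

A = b·y = 3.46 × 0.37 = 1.280 m²
P = b + 2y = 3.46 + 2×0.37 = 4.200 m
R = A/P = 1.280/4.200 = 0.3048 m
Q = (1/n)·A·R^(2/3)·S^(1/2) = (1/0.015) × 1.280 × 0.3048^(2/3) × 0.00053^(1/2) = 0.8899 m³/s

0.890 m³/s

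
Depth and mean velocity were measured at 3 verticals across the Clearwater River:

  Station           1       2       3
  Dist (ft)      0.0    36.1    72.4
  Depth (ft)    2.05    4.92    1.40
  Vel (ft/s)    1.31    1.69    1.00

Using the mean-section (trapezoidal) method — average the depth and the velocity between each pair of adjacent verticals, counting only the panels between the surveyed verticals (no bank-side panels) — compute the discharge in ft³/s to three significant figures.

343 ft³/s

Panel 1-2: Δb = 36.1 ft, d̄ = (2.05+4.92)/2 = 3.485, v̄ = (1.31+1.69)/2 = 1.5 → q = 36.1×3.485×1.5 = 188.7 ft³/s
Panel 2-3: Δb = 36.3 ft, d̄ = (4.92+1.40)/2 = 3.16, v̄ = (1.69+1.00)/2 = 1.345 → q = 36.3×3.16×1.345 = 154.3 ft³/s
Q = Σ q = 343.0 ft³/s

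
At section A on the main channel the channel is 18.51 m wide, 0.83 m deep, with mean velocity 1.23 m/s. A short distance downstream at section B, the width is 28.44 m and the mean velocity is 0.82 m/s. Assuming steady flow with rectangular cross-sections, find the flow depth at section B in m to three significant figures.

0.810 m

Q = A₁V₁ = (18.51×0.83) × 1.23 = 18.90 m³/s
d₂ = Q/(b₂ V₂) = 18.90/(28.44×0.82) = 0.8103 m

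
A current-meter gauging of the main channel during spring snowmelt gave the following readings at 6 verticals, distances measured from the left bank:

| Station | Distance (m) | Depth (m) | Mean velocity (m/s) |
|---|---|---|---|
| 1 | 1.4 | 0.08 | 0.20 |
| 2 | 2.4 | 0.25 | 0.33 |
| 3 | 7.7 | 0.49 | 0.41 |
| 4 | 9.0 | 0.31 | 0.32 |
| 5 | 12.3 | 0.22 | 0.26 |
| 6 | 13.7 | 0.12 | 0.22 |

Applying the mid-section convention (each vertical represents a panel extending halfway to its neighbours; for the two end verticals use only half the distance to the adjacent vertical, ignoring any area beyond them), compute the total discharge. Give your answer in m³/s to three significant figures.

1.31 m³/s

w_1 = (2.4 − 1.4)/2 = 0.5 m; q_1 = 0.20 × 0.08 × 0.5 = 0.008000 m³/s
w_2 = (7.7 − 1.4)/2 = 3.15 m; q_2 = 0.33 × 0.25 × 3.15 = 0.2599 m³/s
w_3 = (9.0 − 2.4)/2 = 3.3 m; q_3 = 0.41 × 0.49 × 3.3 = 0.6630 m³/s
w_4 = (12.3 − 7.7)/2 = 2.3 m; q_4 = 0.32 × 0.31 × 2.3 = 0.2282 m³/s
w_5 = (13.7 − 9.0)/2 = 2.35 m; q_5 = 0.26 × 0.22 × 2.35 = 0.1344 m³/s
w_6 = (13.7 − 12.3)/2 = 0.7 m; q_6 = 0.22 × 0.12 × 0.7 = 0.01848 m³/s
Q = Σ qᵢ = 1.312 m³/s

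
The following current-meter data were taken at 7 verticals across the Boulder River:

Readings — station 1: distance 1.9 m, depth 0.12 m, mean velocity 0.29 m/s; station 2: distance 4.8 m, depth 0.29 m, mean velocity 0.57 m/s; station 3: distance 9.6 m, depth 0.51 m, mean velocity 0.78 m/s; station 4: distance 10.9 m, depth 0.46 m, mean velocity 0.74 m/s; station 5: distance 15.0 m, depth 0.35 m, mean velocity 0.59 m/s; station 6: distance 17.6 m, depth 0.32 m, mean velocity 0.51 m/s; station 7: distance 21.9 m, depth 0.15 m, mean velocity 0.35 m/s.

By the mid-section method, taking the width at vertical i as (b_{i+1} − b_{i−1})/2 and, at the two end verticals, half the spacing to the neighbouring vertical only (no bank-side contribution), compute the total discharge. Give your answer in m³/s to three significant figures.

4.19 m³/s

w_1 = (4.8 − 1.9)/2 = 1.45 m; q_1 = 0.29 × 0.12 × 1.45 = 0.05046 m³/s
w_2 = (9.6 − 1.9)/2 = 3.85 m; q_2 = 0.57 × 0.29 × 3.85 = 0.6364 m³/s
w_3 = (10.9 − 4.8)/2 = 3.05 m; q_3 = 0.78 × 0.51 × 3.05 = 1.213 m³/s
w_4 = (15.0 − 9.6)/2 = 2.7 m; q_4 = 0.74 × 0.46 × 2.7 = 0.9191 m³/s
w_5 = (17.6 − 10.9)/2 = 3.35 m; q_5 = 0.59 × 0.35 × 3.35 = 0.6918 m³/s
w_6 = (21.9 − 15.0)/2 = 3.45 m; q_6 = 0.51 × 0.32 × 3.45 = 0.5630 m³/s
w_7 = (21.9 − 17.6)/2 = 2.15 m; q_7 = 0.35 × 0.15 × 2.15 = 0.1129 m³/s
Q = Σ qᵢ = 4.187 m³/s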